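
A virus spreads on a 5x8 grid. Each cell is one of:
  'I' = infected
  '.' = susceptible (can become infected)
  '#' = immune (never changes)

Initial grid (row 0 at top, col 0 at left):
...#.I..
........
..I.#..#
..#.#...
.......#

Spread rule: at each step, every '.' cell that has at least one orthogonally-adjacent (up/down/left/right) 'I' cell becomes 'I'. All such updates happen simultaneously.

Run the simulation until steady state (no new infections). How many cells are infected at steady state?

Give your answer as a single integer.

Answer: 34

Derivation:
Step 0 (initial): 2 infected
Step 1: +6 new -> 8 infected
Step 2: +10 new -> 18 infected
Step 3: +8 new -> 26 infected
Step 4: +6 new -> 32 infected
Step 5: +2 new -> 34 infected
Step 6: +0 new -> 34 infected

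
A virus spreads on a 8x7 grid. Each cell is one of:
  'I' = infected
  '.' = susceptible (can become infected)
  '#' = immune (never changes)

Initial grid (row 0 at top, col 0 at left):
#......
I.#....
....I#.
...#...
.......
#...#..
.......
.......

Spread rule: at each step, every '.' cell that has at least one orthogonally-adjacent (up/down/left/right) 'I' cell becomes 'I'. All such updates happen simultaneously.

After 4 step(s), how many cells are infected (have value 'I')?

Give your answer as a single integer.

Answer: 33

Derivation:
Step 0 (initial): 2 infected
Step 1: +5 new -> 7 infected
Step 2: +9 new -> 16 infected
Step 3: +10 new -> 26 infected
Step 4: +7 new -> 33 infected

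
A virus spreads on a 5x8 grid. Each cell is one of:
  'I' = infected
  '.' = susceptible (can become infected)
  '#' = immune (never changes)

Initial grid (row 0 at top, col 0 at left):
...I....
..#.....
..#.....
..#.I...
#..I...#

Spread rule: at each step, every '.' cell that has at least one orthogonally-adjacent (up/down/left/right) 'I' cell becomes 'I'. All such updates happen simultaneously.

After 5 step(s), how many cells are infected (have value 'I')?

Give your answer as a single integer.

Answer: 35

Derivation:
Step 0 (initial): 3 infected
Step 1: +8 new -> 11 infected
Step 2: +8 new -> 19 infected
Step 3: +8 new -> 27 infected
Step 4: +6 new -> 33 infected
Step 5: +2 new -> 35 infected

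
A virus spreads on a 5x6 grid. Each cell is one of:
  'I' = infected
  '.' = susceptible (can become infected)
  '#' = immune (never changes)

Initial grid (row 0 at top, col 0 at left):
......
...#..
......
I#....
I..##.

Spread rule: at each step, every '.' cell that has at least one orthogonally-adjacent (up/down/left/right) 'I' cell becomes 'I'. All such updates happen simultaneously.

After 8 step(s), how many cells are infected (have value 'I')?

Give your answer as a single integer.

Step 0 (initial): 2 infected
Step 1: +2 new -> 4 infected
Step 2: +3 new -> 7 infected
Step 3: +4 new -> 11 infected
Step 4: +4 new -> 15 infected
Step 5: +3 new -> 18 infected
Step 6: +4 new -> 22 infected
Step 7: +3 new -> 25 infected
Step 8: +1 new -> 26 infected

Answer: 26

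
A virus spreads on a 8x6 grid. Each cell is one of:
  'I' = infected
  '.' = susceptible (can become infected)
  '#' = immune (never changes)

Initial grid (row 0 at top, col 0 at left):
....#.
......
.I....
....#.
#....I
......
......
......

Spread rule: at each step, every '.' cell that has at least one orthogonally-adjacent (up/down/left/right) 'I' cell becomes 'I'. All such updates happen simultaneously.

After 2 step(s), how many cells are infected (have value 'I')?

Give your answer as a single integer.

Step 0 (initial): 2 infected
Step 1: +7 new -> 9 infected
Step 2: +11 new -> 20 infected

Answer: 20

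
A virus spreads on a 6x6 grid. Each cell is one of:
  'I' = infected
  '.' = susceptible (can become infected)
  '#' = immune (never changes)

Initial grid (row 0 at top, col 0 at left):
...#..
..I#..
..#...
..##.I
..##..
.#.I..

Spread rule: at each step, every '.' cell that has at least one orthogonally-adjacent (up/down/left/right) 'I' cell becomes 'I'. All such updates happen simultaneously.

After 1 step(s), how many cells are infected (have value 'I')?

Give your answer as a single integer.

Answer: 10

Derivation:
Step 0 (initial): 3 infected
Step 1: +7 new -> 10 infected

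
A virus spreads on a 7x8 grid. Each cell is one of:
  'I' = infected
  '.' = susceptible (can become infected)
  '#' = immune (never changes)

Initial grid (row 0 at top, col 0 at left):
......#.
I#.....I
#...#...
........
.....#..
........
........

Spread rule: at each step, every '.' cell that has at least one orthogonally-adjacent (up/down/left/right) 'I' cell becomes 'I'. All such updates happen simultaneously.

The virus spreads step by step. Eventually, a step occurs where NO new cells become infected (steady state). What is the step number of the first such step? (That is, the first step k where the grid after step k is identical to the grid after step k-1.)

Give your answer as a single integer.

Step 0 (initial): 2 infected
Step 1: +4 new -> 6 infected
Step 2: +4 new -> 10 infected
Step 3: +6 new -> 16 infected
Step 4: +7 new -> 23 infected
Step 5: +5 new -> 28 infected
Step 6: +6 new -> 34 infected
Step 7: +5 new -> 39 infected
Step 8: +5 new -> 44 infected
Step 9: +4 new -> 48 infected
Step 10: +2 new -> 50 infected
Step 11: +1 new -> 51 infected
Step 12: +0 new -> 51 infected

Answer: 12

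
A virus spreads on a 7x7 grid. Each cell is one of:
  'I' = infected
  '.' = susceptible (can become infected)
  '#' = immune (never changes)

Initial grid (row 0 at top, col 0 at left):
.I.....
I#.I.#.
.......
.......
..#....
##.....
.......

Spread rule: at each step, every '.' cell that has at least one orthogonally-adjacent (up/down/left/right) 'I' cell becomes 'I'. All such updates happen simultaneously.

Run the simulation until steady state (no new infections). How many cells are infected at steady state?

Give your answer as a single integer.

Answer: 44

Derivation:
Step 0 (initial): 3 infected
Step 1: +7 new -> 10 infected
Step 2: +6 new -> 16 infected
Step 3: +7 new -> 23 infected
Step 4: +6 new -> 29 infected
Step 5: +6 new -> 35 infected
Step 6: +4 new -> 39 infected
Step 7: +3 new -> 42 infected
Step 8: +2 new -> 44 infected
Step 9: +0 new -> 44 infected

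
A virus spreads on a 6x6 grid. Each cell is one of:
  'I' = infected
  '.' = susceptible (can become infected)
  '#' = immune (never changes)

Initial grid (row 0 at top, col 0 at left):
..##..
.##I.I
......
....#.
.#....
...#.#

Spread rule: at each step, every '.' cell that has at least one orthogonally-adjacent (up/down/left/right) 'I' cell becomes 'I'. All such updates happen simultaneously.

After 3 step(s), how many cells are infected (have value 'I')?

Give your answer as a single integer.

Answer: 15

Derivation:
Step 0 (initial): 2 infected
Step 1: +4 new -> 6 infected
Step 2: +5 new -> 11 infected
Step 3: +4 new -> 15 infected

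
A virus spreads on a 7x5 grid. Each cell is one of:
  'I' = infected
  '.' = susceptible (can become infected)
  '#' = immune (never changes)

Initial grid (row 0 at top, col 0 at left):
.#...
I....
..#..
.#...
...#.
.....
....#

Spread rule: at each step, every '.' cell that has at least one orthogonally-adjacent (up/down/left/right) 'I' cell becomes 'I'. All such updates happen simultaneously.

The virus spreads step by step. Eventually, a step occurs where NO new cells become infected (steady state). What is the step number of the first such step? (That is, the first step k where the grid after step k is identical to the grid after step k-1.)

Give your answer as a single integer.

Answer: 9

Derivation:
Step 0 (initial): 1 infected
Step 1: +3 new -> 4 infected
Step 2: +3 new -> 7 infected
Step 3: +3 new -> 10 infected
Step 4: +5 new -> 15 infected
Step 5: +6 new -> 21 infected
Step 6: +4 new -> 25 infected
Step 7: +3 new -> 28 infected
Step 8: +2 new -> 30 infected
Step 9: +0 new -> 30 infected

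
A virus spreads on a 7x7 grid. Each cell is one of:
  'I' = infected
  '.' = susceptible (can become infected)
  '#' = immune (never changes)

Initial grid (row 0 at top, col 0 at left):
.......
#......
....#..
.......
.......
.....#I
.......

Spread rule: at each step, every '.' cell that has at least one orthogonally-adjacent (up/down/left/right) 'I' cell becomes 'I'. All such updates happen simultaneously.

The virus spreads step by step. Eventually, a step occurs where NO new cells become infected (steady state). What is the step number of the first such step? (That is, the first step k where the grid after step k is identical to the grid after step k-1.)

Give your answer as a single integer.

Step 0 (initial): 1 infected
Step 1: +2 new -> 3 infected
Step 2: +3 new -> 6 infected
Step 3: +4 new -> 10 infected
Step 4: +6 new -> 16 infected
Step 5: +6 new -> 22 infected
Step 6: +7 new -> 29 infected
Step 7: +7 new -> 36 infected
Step 8: +5 new -> 41 infected
Step 9: +3 new -> 44 infected
Step 10: +1 new -> 45 infected
Step 11: +1 new -> 46 infected
Step 12: +0 new -> 46 infected

Answer: 12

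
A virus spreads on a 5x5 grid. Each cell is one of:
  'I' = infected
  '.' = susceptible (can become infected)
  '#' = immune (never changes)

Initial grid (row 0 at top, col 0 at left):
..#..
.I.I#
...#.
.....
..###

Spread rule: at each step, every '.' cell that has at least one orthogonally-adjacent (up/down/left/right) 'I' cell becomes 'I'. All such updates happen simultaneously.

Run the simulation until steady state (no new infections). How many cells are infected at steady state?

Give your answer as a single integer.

Step 0 (initial): 2 infected
Step 1: +5 new -> 7 infected
Step 2: +5 new -> 12 infected
Step 3: +3 new -> 15 infected
Step 4: +2 new -> 17 infected
Step 5: +1 new -> 18 infected
Step 6: +1 new -> 19 infected
Step 7: +0 new -> 19 infected

Answer: 19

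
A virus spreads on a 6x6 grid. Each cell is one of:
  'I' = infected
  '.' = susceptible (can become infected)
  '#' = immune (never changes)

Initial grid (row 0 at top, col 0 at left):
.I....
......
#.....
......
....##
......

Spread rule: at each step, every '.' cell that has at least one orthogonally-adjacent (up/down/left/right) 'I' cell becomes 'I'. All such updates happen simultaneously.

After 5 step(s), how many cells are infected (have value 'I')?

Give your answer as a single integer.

Step 0 (initial): 1 infected
Step 1: +3 new -> 4 infected
Step 2: +4 new -> 8 infected
Step 3: +4 new -> 12 infected
Step 4: +6 new -> 18 infected
Step 5: +6 new -> 24 infected

Answer: 24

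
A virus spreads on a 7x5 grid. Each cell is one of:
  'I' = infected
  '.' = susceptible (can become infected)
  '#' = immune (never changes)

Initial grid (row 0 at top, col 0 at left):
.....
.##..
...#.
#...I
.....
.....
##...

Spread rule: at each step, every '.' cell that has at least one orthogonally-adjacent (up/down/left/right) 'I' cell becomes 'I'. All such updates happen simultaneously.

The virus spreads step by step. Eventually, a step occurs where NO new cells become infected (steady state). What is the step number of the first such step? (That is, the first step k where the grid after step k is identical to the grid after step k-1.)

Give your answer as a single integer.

Answer: 8

Derivation:
Step 0 (initial): 1 infected
Step 1: +3 new -> 4 infected
Step 2: +4 new -> 8 infected
Step 3: +7 new -> 15 infected
Step 4: +5 new -> 20 infected
Step 5: +5 new -> 25 infected
Step 6: +3 new -> 28 infected
Step 7: +1 new -> 29 infected
Step 8: +0 new -> 29 infected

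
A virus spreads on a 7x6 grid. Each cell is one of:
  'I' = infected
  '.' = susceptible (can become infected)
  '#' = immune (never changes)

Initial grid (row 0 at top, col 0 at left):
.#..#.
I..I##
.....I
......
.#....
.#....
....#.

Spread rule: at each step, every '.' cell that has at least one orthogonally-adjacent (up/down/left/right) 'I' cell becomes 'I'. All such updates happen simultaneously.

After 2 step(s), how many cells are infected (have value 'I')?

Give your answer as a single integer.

Step 0 (initial): 3 infected
Step 1: +8 new -> 11 infected
Step 2: +7 new -> 18 infected

Answer: 18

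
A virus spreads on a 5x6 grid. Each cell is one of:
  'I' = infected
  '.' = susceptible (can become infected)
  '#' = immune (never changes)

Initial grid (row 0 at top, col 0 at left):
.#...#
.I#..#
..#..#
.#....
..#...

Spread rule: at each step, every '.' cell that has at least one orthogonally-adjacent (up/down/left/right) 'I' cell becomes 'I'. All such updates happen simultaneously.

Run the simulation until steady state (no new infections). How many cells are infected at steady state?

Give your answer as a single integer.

Answer: 8

Derivation:
Step 0 (initial): 1 infected
Step 1: +2 new -> 3 infected
Step 2: +2 new -> 5 infected
Step 3: +1 new -> 6 infected
Step 4: +1 new -> 7 infected
Step 5: +1 new -> 8 infected
Step 6: +0 new -> 8 infected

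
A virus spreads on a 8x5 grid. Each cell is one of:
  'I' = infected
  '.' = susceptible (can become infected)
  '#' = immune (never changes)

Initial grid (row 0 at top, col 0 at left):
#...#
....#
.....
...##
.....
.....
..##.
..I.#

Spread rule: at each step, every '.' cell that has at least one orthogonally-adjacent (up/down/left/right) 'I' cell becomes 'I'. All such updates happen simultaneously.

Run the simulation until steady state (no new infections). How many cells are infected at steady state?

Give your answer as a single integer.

Step 0 (initial): 1 infected
Step 1: +2 new -> 3 infected
Step 2: +2 new -> 5 infected
Step 3: +2 new -> 7 infected
Step 4: +3 new -> 10 infected
Step 5: +4 new -> 14 infected
Step 6: +5 new -> 19 infected
Step 7: +5 new -> 24 infected
Step 8: +4 new -> 28 infected
Step 9: +3 new -> 31 infected
Step 10: +1 new -> 32 infected
Step 11: +0 new -> 32 infected

Answer: 32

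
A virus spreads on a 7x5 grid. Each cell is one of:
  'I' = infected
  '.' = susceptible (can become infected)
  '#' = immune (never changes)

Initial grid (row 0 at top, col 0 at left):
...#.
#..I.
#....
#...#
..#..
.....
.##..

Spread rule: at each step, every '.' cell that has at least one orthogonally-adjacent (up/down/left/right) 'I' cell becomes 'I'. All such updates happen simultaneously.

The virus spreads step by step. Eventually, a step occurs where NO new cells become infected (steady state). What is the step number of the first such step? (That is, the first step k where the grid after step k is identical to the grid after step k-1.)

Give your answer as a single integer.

Step 0 (initial): 1 infected
Step 1: +3 new -> 4 infected
Step 2: +6 new -> 10 infected
Step 3: +4 new -> 14 infected
Step 4: +4 new -> 18 infected
Step 5: +4 new -> 22 infected
Step 6: +3 new -> 25 infected
Step 7: +1 new -> 26 infected
Step 8: +1 new -> 27 infected
Step 9: +0 new -> 27 infected

Answer: 9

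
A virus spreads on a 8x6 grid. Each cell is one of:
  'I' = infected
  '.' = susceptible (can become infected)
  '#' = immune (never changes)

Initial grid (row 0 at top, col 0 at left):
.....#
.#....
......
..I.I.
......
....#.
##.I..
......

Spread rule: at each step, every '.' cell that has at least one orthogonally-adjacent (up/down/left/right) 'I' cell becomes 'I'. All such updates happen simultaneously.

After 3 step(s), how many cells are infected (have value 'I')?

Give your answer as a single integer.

Answer: 37

Derivation:
Step 0 (initial): 3 infected
Step 1: +11 new -> 14 infected
Step 2: +13 new -> 27 infected
Step 3: +10 new -> 37 infected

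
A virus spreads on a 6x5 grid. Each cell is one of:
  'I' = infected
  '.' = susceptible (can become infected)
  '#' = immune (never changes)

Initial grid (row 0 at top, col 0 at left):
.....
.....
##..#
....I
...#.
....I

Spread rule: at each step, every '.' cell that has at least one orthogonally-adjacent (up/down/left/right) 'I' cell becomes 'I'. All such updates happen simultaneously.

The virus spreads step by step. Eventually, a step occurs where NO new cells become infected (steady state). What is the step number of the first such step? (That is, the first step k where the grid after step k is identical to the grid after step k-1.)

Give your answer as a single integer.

Answer: 8

Derivation:
Step 0 (initial): 2 infected
Step 1: +3 new -> 5 infected
Step 2: +3 new -> 8 infected
Step 3: +5 new -> 13 infected
Step 4: +6 new -> 19 infected
Step 5: +4 new -> 23 infected
Step 6: +2 new -> 25 infected
Step 7: +1 new -> 26 infected
Step 8: +0 new -> 26 infected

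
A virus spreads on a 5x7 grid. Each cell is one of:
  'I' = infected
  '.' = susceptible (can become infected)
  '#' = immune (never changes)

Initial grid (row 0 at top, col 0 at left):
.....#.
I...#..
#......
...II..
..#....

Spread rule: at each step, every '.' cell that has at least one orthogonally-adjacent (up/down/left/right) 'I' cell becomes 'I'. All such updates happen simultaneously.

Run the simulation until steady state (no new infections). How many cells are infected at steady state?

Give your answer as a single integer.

Step 0 (initial): 3 infected
Step 1: +8 new -> 11 infected
Step 2: +9 new -> 20 infected
Step 3: +7 new -> 27 infected
Step 4: +3 new -> 30 infected
Step 5: +1 new -> 31 infected
Step 6: +0 new -> 31 infected

Answer: 31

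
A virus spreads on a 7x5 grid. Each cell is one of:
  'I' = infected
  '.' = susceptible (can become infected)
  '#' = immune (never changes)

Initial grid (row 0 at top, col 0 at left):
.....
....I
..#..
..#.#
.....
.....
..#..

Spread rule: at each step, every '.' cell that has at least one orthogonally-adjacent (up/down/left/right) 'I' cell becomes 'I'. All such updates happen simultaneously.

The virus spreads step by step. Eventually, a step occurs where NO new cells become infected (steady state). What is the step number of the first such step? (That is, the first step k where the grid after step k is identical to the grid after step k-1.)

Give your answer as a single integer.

Answer: 10

Derivation:
Step 0 (initial): 1 infected
Step 1: +3 new -> 4 infected
Step 2: +3 new -> 7 infected
Step 3: +3 new -> 10 infected
Step 4: +4 new -> 14 infected
Step 5: +6 new -> 20 infected
Step 6: +5 new -> 25 infected
Step 7: +3 new -> 28 infected
Step 8: +2 new -> 30 infected
Step 9: +1 new -> 31 infected
Step 10: +0 new -> 31 infected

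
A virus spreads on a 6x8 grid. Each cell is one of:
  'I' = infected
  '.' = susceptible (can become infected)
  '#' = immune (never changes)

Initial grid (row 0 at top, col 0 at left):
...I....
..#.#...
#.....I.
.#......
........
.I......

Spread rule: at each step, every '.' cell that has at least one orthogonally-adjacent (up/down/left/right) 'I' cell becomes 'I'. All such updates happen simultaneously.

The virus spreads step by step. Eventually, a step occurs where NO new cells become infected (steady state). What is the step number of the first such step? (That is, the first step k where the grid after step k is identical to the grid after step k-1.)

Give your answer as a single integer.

Answer: 5

Derivation:
Step 0 (initial): 3 infected
Step 1: +10 new -> 13 infected
Step 2: +13 new -> 26 infected
Step 3: +13 new -> 39 infected
Step 4: +5 new -> 44 infected
Step 5: +0 new -> 44 infected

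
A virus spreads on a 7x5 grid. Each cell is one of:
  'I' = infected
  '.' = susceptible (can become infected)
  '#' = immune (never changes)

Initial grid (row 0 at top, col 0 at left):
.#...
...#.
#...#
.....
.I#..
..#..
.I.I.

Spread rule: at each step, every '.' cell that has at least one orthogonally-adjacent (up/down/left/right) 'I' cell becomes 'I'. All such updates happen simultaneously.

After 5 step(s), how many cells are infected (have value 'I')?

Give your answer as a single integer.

Answer: 26

Derivation:
Step 0 (initial): 3 infected
Step 1: +7 new -> 10 infected
Step 2: +6 new -> 16 infected
Step 3: +4 new -> 20 infected
Step 4: +4 new -> 24 infected
Step 5: +2 new -> 26 infected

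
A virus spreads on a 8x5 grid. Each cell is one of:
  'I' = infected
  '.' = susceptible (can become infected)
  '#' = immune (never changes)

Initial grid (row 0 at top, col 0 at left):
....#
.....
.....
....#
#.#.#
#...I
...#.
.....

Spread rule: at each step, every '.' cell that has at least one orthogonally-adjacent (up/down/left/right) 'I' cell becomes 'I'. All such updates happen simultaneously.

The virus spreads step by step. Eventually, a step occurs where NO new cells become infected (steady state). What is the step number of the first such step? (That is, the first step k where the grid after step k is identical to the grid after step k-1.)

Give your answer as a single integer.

Answer: 10

Derivation:
Step 0 (initial): 1 infected
Step 1: +2 new -> 3 infected
Step 2: +3 new -> 6 infected
Step 3: +4 new -> 10 infected
Step 4: +5 new -> 15 infected
Step 5: +6 new -> 21 infected
Step 6: +6 new -> 27 infected
Step 7: +3 new -> 30 infected
Step 8: +2 new -> 32 infected
Step 9: +1 new -> 33 infected
Step 10: +0 new -> 33 infected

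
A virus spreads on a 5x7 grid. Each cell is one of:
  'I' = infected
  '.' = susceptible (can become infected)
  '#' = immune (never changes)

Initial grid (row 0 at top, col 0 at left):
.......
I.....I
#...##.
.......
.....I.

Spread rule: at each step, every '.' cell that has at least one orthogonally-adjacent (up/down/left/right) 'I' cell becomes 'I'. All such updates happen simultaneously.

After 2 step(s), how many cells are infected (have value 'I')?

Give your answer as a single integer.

Answer: 19

Derivation:
Step 0 (initial): 3 infected
Step 1: +8 new -> 11 infected
Step 2: +8 new -> 19 infected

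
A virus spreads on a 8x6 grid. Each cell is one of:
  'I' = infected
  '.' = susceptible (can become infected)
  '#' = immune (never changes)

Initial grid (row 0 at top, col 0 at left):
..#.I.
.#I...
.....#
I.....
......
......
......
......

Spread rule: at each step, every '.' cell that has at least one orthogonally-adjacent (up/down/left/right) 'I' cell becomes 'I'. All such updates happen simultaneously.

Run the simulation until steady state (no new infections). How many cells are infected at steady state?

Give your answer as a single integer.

Step 0 (initial): 3 infected
Step 1: +8 new -> 11 infected
Step 2: +8 new -> 19 infected
Step 3: +6 new -> 25 infected
Step 4: +7 new -> 32 infected
Step 5: +5 new -> 37 infected
Step 6: +4 new -> 41 infected
Step 7: +3 new -> 44 infected
Step 8: +1 new -> 45 infected
Step 9: +0 new -> 45 infected

Answer: 45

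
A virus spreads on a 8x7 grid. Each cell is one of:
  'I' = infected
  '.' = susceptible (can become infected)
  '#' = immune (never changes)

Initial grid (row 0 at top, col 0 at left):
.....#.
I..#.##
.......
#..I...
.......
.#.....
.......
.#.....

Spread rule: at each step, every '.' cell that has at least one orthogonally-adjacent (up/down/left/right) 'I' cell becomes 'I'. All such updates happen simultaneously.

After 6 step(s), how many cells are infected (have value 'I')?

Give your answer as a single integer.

Step 0 (initial): 2 infected
Step 1: +7 new -> 9 infected
Step 2: +10 new -> 19 infected
Step 3: +9 new -> 28 infected
Step 4: +9 new -> 37 infected
Step 5: +6 new -> 43 infected
Step 6: +3 new -> 46 infected

Answer: 46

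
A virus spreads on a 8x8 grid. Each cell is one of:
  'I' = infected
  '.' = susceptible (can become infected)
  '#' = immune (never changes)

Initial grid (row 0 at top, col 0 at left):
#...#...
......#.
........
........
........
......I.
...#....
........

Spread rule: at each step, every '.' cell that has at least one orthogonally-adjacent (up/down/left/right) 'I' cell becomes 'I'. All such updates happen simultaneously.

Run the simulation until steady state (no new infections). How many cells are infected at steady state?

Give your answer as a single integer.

Step 0 (initial): 1 infected
Step 1: +4 new -> 5 infected
Step 2: +7 new -> 12 infected
Step 3: +8 new -> 20 infected
Step 4: +6 new -> 26 infected
Step 5: +8 new -> 34 infected
Step 6: +9 new -> 43 infected
Step 7: +7 new -> 50 infected
Step 8: +5 new -> 55 infected
Step 9: +3 new -> 58 infected
Step 10: +2 new -> 60 infected
Step 11: +0 new -> 60 infected

Answer: 60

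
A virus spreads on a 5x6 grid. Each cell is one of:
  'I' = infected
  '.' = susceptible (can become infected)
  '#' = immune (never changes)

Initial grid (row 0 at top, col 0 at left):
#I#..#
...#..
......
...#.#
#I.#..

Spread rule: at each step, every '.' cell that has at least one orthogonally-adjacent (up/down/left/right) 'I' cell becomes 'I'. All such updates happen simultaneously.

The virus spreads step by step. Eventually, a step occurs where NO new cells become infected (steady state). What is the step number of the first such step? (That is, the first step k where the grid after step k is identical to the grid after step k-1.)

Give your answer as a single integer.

Answer: 9

Derivation:
Step 0 (initial): 2 infected
Step 1: +3 new -> 5 infected
Step 2: +5 new -> 10 infected
Step 3: +2 new -> 12 infected
Step 4: +1 new -> 13 infected
Step 5: +1 new -> 14 infected
Step 6: +3 new -> 17 infected
Step 7: +3 new -> 20 infected
Step 8: +2 new -> 22 infected
Step 9: +0 new -> 22 infected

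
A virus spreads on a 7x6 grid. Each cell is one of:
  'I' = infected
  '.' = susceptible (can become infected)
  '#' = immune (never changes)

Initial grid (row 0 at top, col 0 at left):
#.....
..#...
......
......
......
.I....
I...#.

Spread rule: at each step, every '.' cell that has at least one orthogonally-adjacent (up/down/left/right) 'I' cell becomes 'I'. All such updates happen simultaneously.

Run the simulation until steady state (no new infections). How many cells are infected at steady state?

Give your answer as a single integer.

Answer: 39

Derivation:
Step 0 (initial): 2 infected
Step 1: +4 new -> 6 infected
Step 2: +5 new -> 11 infected
Step 3: +6 new -> 17 infected
Step 4: +6 new -> 23 infected
Step 5: +6 new -> 29 infected
Step 6: +4 new -> 33 infected
Step 7: +3 new -> 36 infected
Step 8: +2 new -> 38 infected
Step 9: +1 new -> 39 infected
Step 10: +0 new -> 39 infected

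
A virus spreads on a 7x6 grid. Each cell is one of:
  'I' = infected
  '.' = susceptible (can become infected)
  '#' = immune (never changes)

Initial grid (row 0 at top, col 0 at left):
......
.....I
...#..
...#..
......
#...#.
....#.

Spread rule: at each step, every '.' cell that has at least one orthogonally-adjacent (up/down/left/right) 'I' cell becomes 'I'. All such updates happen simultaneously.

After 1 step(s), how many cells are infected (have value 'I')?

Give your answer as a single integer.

Step 0 (initial): 1 infected
Step 1: +3 new -> 4 infected

Answer: 4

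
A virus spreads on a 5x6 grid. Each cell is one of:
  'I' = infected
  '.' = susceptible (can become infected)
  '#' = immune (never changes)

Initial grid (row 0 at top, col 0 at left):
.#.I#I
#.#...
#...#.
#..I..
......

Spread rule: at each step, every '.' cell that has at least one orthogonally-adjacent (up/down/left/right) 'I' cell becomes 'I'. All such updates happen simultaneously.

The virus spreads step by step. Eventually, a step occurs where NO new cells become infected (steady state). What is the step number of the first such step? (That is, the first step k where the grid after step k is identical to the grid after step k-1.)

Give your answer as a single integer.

Step 0 (initial): 3 infected
Step 1: +7 new -> 10 infected
Step 2: +7 new -> 17 infected
Step 3: +3 new -> 20 infected
Step 4: +2 new -> 22 infected
Step 5: +0 new -> 22 infected

Answer: 5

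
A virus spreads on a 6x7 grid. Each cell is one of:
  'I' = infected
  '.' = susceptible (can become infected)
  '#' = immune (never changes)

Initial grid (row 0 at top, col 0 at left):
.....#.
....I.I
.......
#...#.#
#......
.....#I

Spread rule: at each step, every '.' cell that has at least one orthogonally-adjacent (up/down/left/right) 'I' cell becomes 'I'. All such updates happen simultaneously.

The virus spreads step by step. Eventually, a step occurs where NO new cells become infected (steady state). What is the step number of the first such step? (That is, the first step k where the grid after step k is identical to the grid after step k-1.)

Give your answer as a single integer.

Step 0 (initial): 3 infected
Step 1: +7 new -> 10 infected
Step 2: +5 new -> 15 infected
Step 3: +6 new -> 21 infected
Step 4: +6 new -> 27 infected
Step 5: +5 new -> 32 infected
Step 6: +2 new -> 34 infected
Step 7: +1 new -> 35 infected
Step 8: +1 new -> 36 infected
Step 9: +0 new -> 36 infected

Answer: 9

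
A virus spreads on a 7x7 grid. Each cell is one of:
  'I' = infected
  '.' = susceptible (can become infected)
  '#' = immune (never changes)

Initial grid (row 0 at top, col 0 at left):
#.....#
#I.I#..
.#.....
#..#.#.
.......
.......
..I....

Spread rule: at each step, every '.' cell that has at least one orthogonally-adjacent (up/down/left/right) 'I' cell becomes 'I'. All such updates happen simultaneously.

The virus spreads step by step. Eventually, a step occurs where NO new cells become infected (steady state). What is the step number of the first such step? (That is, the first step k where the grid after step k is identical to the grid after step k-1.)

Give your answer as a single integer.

Step 0 (initial): 3 infected
Step 1: +7 new -> 10 infected
Step 2: +9 new -> 19 infected
Step 3: +9 new -> 28 infected
Step 4: +7 new -> 35 infected
Step 5: +4 new -> 39 infected
Step 6: +1 new -> 40 infected
Step 7: +0 new -> 40 infected

Answer: 7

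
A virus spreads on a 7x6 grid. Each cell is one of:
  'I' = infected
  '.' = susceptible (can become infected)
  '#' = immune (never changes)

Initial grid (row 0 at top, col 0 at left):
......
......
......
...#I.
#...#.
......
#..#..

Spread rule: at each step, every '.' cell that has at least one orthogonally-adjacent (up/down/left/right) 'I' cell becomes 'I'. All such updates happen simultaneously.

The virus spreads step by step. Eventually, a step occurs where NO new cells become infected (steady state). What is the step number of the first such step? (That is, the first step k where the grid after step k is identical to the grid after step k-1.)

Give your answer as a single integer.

Step 0 (initial): 1 infected
Step 1: +2 new -> 3 infected
Step 2: +4 new -> 7 infected
Step 3: +5 new -> 12 infected
Step 4: +7 new -> 19 infected
Step 5: +7 new -> 26 infected
Step 6: +6 new -> 32 infected
Step 7: +3 new -> 35 infected
Step 8: +2 new -> 37 infected
Step 9: +0 new -> 37 infected

Answer: 9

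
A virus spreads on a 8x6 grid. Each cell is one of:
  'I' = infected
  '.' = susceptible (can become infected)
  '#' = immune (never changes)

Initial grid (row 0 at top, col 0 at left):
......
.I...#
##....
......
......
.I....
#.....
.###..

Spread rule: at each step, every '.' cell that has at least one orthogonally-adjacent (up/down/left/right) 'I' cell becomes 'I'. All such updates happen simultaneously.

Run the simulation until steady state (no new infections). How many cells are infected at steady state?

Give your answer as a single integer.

Answer: 40

Derivation:
Step 0 (initial): 2 infected
Step 1: +7 new -> 9 infected
Step 2: +9 new -> 18 infected
Step 3: +8 new -> 26 infected
Step 4: +6 new -> 32 infected
Step 5: +6 new -> 38 infected
Step 6: +2 new -> 40 infected
Step 7: +0 new -> 40 infected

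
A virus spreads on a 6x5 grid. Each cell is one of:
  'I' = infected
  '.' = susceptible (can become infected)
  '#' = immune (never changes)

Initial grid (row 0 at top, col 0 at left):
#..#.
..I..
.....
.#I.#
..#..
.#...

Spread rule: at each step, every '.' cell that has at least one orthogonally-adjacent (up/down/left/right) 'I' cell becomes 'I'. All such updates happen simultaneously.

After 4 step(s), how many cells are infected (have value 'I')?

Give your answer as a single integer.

Answer: 21

Derivation:
Step 0 (initial): 2 infected
Step 1: +5 new -> 7 infected
Step 2: +6 new -> 13 infected
Step 3: +5 new -> 18 infected
Step 4: +3 new -> 21 infected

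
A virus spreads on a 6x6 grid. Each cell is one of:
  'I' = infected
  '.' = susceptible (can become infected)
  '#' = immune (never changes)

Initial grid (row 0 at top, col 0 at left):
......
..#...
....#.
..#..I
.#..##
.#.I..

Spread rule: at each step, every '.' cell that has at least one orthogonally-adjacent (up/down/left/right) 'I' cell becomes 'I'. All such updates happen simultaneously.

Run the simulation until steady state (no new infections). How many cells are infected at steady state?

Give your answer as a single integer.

Answer: 29

Derivation:
Step 0 (initial): 2 infected
Step 1: +5 new -> 7 infected
Step 2: +4 new -> 11 infected
Step 3: +3 new -> 14 infected
Step 4: +3 new -> 17 infected
Step 5: +2 new -> 19 infected
Step 6: +4 new -> 23 infected
Step 7: +3 new -> 26 infected
Step 8: +2 new -> 28 infected
Step 9: +1 new -> 29 infected
Step 10: +0 new -> 29 infected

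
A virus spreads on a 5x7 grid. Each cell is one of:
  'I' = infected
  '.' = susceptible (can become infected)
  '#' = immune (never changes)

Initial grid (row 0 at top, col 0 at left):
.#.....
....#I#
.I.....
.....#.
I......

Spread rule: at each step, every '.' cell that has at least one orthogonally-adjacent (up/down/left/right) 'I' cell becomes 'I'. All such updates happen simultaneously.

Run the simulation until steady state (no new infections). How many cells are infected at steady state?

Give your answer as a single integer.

Answer: 31

Derivation:
Step 0 (initial): 3 infected
Step 1: +8 new -> 11 infected
Step 2: +9 new -> 20 infected
Step 3: +8 new -> 28 infected
Step 4: +2 new -> 30 infected
Step 5: +1 new -> 31 infected
Step 6: +0 new -> 31 infected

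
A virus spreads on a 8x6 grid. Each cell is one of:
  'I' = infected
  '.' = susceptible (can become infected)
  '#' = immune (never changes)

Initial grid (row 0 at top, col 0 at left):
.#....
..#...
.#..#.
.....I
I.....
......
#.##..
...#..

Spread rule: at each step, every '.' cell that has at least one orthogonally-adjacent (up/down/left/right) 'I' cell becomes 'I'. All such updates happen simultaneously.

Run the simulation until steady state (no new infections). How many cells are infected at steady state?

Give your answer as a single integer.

Step 0 (initial): 2 infected
Step 1: +6 new -> 8 infected
Step 2: +8 new -> 16 infected
Step 3: +10 new -> 26 infected
Step 4: +9 new -> 35 infected
Step 5: +4 new -> 39 infected
Step 6: +1 new -> 40 infected
Step 7: +0 new -> 40 infected

Answer: 40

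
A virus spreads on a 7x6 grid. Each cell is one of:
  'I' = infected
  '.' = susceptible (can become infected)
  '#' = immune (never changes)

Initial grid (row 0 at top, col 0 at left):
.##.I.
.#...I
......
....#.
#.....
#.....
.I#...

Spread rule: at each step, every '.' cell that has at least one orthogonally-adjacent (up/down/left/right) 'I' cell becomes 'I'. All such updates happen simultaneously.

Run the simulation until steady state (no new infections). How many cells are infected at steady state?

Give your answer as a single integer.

Step 0 (initial): 3 infected
Step 1: +6 new -> 9 infected
Step 2: +5 new -> 14 infected
Step 3: +6 new -> 20 infected
Step 4: +10 new -> 30 infected
Step 5: +3 new -> 33 infected
Step 6: +1 new -> 34 infected
Step 7: +1 new -> 35 infected
Step 8: +0 new -> 35 infected

Answer: 35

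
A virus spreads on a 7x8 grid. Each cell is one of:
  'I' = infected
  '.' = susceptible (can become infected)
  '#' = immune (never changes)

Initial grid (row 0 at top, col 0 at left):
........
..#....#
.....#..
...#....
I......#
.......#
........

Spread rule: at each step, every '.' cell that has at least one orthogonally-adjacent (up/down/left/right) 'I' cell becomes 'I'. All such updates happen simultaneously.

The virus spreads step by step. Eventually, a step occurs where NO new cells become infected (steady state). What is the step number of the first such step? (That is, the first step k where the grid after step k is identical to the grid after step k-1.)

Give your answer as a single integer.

Step 0 (initial): 1 infected
Step 1: +3 new -> 4 infected
Step 2: +5 new -> 9 infected
Step 3: +6 new -> 15 infected
Step 4: +6 new -> 21 infected
Step 5: +6 new -> 27 infected
Step 6: +7 new -> 34 infected
Step 7: +5 new -> 39 infected
Step 8: +5 new -> 44 infected
Step 9: +4 new -> 48 infected
Step 10: +1 new -> 49 infected
Step 11: +1 new -> 50 infected
Step 12: +0 new -> 50 infected

Answer: 12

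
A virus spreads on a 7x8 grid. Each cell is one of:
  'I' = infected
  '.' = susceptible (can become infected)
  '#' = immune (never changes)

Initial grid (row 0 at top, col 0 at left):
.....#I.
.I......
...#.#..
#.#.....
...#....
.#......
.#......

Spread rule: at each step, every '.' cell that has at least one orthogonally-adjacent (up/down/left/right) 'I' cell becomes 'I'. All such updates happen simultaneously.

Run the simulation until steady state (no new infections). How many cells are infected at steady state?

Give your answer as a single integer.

Step 0 (initial): 2 infected
Step 1: +6 new -> 8 infected
Step 2: +9 new -> 17 infected
Step 3: +5 new -> 22 infected
Step 4: +7 new -> 29 infected
Step 5: +6 new -> 35 infected
Step 6: +8 new -> 43 infected
Step 7: +4 new -> 47 infected
Step 8: +1 new -> 48 infected
Step 9: +0 new -> 48 infected

Answer: 48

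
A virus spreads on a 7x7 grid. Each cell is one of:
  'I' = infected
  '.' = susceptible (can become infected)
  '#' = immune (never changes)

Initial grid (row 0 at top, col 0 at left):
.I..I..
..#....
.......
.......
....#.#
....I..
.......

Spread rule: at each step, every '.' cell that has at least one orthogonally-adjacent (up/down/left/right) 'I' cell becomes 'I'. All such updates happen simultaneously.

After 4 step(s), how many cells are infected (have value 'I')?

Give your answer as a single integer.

Answer: 44

Derivation:
Step 0 (initial): 3 infected
Step 1: +9 new -> 12 infected
Step 2: +12 new -> 24 infected
Step 3: +13 new -> 37 infected
Step 4: +7 new -> 44 infected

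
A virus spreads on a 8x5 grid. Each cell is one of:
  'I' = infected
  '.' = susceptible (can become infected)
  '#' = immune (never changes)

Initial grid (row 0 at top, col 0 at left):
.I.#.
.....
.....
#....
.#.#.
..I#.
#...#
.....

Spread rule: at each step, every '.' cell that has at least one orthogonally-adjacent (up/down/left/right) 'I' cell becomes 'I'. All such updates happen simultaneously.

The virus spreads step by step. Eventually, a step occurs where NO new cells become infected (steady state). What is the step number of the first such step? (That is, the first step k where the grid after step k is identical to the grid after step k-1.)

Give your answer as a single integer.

Step 0 (initial): 2 infected
Step 1: +6 new -> 8 infected
Step 2: +8 new -> 16 infected
Step 3: +8 new -> 24 infected
Step 4: +5 new -> 29 infected
Step 5: +3 new -> 32 infected
Step 6: +1 new -> 33 infected
Step 7: +0 new -> 33 infected

Answer: 7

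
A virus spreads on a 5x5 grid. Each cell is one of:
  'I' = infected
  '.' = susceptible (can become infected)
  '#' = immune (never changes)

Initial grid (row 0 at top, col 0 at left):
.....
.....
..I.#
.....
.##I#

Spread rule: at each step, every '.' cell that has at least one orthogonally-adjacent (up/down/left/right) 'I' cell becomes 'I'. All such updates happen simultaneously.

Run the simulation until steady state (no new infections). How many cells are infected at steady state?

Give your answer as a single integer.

Step 0 (initial): 2 infected
Step 1: +5 new -> 7 infected
Step 2: +6 new -> 13 infected
Step 3: +5 new -> 18 infected
Step 4: +3 new -> 21 infected
Step 5: +0 new -> 21 infected

Answer: 21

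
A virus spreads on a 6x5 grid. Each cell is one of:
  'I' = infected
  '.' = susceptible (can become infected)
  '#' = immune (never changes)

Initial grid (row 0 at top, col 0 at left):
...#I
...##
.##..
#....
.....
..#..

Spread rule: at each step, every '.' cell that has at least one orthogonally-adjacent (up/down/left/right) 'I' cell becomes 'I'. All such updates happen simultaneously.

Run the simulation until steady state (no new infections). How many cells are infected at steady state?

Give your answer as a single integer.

Answer: 1

Derivation:
Step 0 (initial): 1 infected
Step 1: +0 new -> 1 infected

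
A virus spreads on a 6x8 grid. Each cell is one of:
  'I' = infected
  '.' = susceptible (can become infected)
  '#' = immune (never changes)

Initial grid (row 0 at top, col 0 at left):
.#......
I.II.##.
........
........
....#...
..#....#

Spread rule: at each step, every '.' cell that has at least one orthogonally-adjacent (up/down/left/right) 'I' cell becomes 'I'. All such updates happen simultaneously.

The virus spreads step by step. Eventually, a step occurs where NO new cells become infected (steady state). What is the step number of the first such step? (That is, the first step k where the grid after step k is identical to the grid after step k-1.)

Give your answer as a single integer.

Step 0 (initial): 3 infected
Step 1: +8 new -> 11 infected
Step 2: +6 new -> 17 infected
Step 3: +7 new -> 24 infected
Step 4: +6 new -> 30 infected
Step 5: +6 new -> 36 infected
Step 6: +4 new -> 40 infected
Step 7: +2 new -> 42 infected
Step 8: +0 new -> 42 infected

Answer: 8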